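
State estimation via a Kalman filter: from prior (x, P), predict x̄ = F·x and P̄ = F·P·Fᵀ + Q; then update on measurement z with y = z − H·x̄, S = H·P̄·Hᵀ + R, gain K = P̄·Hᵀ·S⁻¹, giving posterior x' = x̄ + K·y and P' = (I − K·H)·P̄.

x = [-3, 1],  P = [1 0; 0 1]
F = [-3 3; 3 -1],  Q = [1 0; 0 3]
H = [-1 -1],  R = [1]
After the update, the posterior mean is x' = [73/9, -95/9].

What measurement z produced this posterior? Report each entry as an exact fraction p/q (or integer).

x̄ = F·x = [12, -10]
P̄ = F·P·Fᵀ + Q = [19 -12; -12 13]
S = H·P̄·Hᵀ + R = [9]
K = P̄·Hᵀ·S⁻¹ = [-7/9; -1/9]
x' − x̄ = [-35/9, -5/9] = K·y
y = (KᵀK)⁻¹·Kᵀ·(x' − x̄) = [5]
z = y + H·x̄ = [5] + [-2] = [3]

z = [3]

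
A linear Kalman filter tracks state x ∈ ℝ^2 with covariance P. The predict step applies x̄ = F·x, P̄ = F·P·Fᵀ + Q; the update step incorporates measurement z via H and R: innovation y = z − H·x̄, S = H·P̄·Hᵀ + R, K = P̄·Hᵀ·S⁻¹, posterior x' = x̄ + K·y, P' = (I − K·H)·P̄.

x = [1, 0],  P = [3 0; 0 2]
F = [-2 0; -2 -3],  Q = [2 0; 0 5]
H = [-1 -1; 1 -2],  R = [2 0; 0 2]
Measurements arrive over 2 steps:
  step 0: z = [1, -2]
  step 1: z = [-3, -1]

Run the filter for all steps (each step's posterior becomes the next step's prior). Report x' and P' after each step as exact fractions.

step 0: x' = [-1160/869, 265/869], P' = [879/869 185/869; 185/869 381/869]
step 1: x' = [301409/163648, 221939/163648], P' = [73947/81824 16577/81824; 16577/81824 35283/81824]

step 0: x̄ = F·x = [-2, -2]
step 0: P̄ = F·P·Fᵀ + Q = [14 12; 12 35]
step 0: y = z − H·x̄ = [-3, -4]
step 0: S = H·P̄·Hᵀ + R = [75 68; 68 108]
step 0: K = P̄·Hᵀ·S⁻¹ = [-532/869 509/1738; -283/869 -577/1738]
step 0: x' = x̄ + K·y = [-1160/869, 265/869]
step 0: P' = (I − K·H)·P̄ = [879/869 185/869; 185/869 381/869]
step 1: x̄ = F·x = [2320/869, 1525/869]
step 1: P̄ = F·P·Fᵀ + Q = [5254/869 4626/869; 4626/869 13510/869]
step 1: y = z − H·x̄ = [1238/869, -139/869]
step 1: S = H·P̄·Hᵀ + R = [29754/869 26392/869; 26392/869 42528/869]
step 1: K = P̄·Hᵀ·S⁻¹ = [-22631/40912 40793/163648; -12965/40912 -53989/163648]
step 1: x' = x̄ + K·y = [301409/163648, 221939/163648]
step 1: P' = (I − K·H)·P̄ = [73947/81824 16577/81824; 16577/81824 35283/81824]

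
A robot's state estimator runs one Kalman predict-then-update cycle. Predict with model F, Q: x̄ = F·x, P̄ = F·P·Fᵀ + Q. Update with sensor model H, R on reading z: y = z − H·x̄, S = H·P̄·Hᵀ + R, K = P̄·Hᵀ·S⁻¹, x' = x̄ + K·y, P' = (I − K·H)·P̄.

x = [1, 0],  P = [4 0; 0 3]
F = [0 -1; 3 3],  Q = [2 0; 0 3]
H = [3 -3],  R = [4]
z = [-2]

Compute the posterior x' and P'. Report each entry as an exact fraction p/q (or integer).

x' = [42/115, 24/23]
P' = [323/115 63/23; 63/23 501/161]

x̄ = F·x = [0, 3]
P̄ = F·P·Fᵀ + Q = [5 -9; -9 66]
y = z − H·x̄ = [7]
S = H·P̄·Hᵀ + R = [805]
K = P̄·Hᵀ·S⁻¹ = [6/115; -45/161]
x' = x̄ + K·y = [42/115, 24/23]
P' = (I − K·H)·P̄ = [323/115 63/23; 63/23 501/161]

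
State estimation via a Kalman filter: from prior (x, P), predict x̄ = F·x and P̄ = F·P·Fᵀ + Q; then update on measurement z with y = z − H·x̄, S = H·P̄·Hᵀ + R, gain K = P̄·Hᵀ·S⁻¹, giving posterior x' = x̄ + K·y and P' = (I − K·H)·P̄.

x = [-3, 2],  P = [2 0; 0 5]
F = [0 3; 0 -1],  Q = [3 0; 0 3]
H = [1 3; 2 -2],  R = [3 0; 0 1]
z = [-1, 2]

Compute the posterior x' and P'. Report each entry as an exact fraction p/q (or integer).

x' = [687/1249, -1765/3747]
P' = [387/1249 154/1249; 154/1249 697/3747]

x̄ = F·x = [6, -2]
P̄ = F·P·Fᵀ + Q = [48 -15; -15 8]
y = z − H·x̄ = [-1, -14]
S = H·P̄·Hᵀ + R = [33 -12; -12 345]
K = P̄·Hᵀ·S⁻¹ = [283/1249 466/1249; 851/3747 -470/3747]
x' = x̄ + K·y = [687/1249, -1765/3747]
P' = (I − K·H)·P̄ = [387/1249 154/1249; 154/1249 697/3747]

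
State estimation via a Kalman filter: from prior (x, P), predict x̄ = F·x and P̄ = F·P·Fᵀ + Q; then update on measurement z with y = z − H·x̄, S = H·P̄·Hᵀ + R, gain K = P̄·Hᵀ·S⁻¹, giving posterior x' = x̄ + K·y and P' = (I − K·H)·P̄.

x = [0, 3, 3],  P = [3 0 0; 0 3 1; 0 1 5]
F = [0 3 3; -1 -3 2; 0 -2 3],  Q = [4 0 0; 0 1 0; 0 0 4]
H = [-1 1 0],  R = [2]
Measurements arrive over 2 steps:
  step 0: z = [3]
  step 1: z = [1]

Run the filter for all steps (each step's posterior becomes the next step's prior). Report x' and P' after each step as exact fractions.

step 0: x' = [58/45, 59/15, 35/9], P' = [3854/135 1222/45 904/27; 1222/45 416/15 302/9; 904/27 302/9 1318/27]
step 1: x' = [-225288/253565, 20237/253565, -631053/253565], P' = [10259774/253565 9844994/253565 12467184/253565; 9844994/253565 9936804/253565 12360084/253565; 12467184/253565 12360084/253565 17198954/253565]

step 0: x̄ = F·x = [18, -3, 3]
step 0: P̄ = F·P·Fᵀ + Q = [94 0 30; 0 39 35; 30 35 49]
step 0: y = z − H·x̄ = [24]
step 0: S = H·P̄·Hᵀ + R = [135]
step 0: K = P̄·Hᵀ·S⁻¹ = [-94/135; 13/45; 1/27]
step 0: x' = x̄ + K·y = [58/45, 59/15, 35/9]
step 0: P' = (I − K·H)·P̄ = [3854/135 1222/45 904/27; 1222/45 416/15 302/9; 904/27 302/9 1318/27]
step 1: x̄ = F·x = [352/15, -239/45, 19/5]
step 1: P̄ = F·P·Fᵀ + Q = [19454/15 -10768/45 1868/5; -10768/45 13601/135 -346/15; 1868/5 -346/15 758/5]
step 1: y = z − H·x̄ = [268/9]
step 1: S = H·P̄·Hᵀ + R = [50713/27]
step 1: K = P̄·Hᵀ·S⁻¹ = [-41478/50713; 9181/50713; -10710/50713]
step 1: x' = x̄ + K·y = [-225288/253565, 20237/253565, -631053/253565]
step 1: P' = (I − K·H)·P̄ = [10259774/253565 9844994/253565 12467184/253565; 9844994/253565 9936804/253565 12360084/253565; 12467184/253565 12360084/253565 17198954/253565]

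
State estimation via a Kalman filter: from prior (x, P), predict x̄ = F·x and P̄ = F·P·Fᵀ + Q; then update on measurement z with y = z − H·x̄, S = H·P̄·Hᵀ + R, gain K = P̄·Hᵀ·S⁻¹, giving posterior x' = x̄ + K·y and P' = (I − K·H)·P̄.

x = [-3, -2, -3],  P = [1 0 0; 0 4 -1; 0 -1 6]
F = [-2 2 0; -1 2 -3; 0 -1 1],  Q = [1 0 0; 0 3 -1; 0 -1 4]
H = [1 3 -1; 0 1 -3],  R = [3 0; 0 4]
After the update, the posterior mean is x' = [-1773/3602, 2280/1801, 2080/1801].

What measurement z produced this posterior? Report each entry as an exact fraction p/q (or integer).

z = [2, -2]

x̄ = F·x = [2, 8, -1]
P̄ = F·P·Fᵀ + Q = [21 24 -10; 24 86 -32; -10 -32 16]
S = H·P̄·Hᵀ + R = [1170 680; 680 426]
K = P̄·Hᵀ·S⁻¹ = [3579/18010 -343/1801; 2501/9005 -29/1801; 607/9005 -532/1801]
x' − x̄ = [-8977/3602, -12128/1801, 3881/1801] = K·y
y = (KᵀK)⁻¹·Kᵀ·(x' − x̄) = [-25, -13]
z = y + H·x̄ = [-25, -13] + [27, 11] = [2, -2]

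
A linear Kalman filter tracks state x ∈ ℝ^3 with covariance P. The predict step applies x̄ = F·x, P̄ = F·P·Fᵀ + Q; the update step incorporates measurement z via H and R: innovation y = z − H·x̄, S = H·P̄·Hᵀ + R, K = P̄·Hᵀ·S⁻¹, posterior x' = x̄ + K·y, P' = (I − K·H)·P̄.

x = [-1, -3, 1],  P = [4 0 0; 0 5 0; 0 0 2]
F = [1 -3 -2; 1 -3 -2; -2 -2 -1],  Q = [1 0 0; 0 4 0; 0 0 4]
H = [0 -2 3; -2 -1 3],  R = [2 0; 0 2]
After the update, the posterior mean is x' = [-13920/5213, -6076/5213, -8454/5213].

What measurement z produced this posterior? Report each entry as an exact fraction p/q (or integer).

z = [-3, 2]

x̄ = F·x = [6, 6, 7]
P̄ = F·P·Fᵀ + Q = [58 57 26; 57 61 26; 26 26 42]
S = H·P̄·Hᵀ + R = [312 338; 338 433]
K = P̄·Hᵀ·S⁻¹ = [8261/10426 -336/401; 6867/10426 -296/401; 7909/10426 -193/401]
x' − x̄ = [-45198/5213, -37354/5213, -44945/5213] = K·y
y = (KᵀK)⁻¹·Kᵀ·(x' − x̄) = [-12, -1]
z = y + H·x̄ = [-12, -1] + [9, 3] = [-3, 2]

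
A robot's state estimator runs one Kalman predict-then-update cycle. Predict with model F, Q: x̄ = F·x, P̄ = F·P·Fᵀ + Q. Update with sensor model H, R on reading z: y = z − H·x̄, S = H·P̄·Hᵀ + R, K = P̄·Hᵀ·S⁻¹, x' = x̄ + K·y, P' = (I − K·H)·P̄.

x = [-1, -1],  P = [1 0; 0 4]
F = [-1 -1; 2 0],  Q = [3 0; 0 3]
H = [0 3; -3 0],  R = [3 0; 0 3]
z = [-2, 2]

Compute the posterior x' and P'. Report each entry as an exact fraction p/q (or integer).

x' = [-146/257, -180/257]
P' = [82/257 -1/257; -1/257 163/514]

x̄ = F·x = [2, -2]
P̄ = F·P·Fᵀ + Q = [8 -2; -2 7]
y = z − H·x̄ = [4, 8]
S = H·P̄·Hᵀ + R = [66 18; 18 75]
K = P̄·Hᵀ·S⁻¹ = [-1/257 -82/257; 163/514 1/257]
x' = x̄ + K·y = [-146/257, -180/257]
P' = (I − K·H)·P̄ = [82/257 -1/257; -1/257 163/514]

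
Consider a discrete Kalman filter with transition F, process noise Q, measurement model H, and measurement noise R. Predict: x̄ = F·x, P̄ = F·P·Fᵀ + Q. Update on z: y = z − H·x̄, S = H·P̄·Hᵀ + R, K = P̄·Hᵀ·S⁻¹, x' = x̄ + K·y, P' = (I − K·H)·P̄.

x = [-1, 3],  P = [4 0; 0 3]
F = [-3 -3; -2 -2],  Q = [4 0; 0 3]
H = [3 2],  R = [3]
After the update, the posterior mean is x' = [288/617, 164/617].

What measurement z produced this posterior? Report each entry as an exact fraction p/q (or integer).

x̄ = F·x = [-6, -4]
P̄ = F·P·Fᵀ + Q = [67 42; 42 31]
S = H·P̄·Hᵀ + R = [1234]
K = P̄·Hᵀ·S⁻¹ = [285/1234; 94/617]
x' − x̄ = [3990/617, 2632/617] = K·y
y = (KᵀK)⁻¹·Kᵀ·(x' − x̄) = [28]
z = y + H·x̄ = [28] + [-26] = [2]

z = [2]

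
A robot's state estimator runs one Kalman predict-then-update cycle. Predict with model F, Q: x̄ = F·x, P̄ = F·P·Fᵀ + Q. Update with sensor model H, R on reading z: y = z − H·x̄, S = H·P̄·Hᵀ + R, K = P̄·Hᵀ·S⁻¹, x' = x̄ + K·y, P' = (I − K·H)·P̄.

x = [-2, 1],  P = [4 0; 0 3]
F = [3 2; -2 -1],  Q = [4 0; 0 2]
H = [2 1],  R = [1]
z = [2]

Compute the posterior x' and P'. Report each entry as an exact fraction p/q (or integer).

x' = [39/55, 57/110]
P' = [122/55 -207/55; -207/55 789/110]

x̄ = F·x = [-4, 3]
P̄ = F·P·Fᵀ + Q = [52 -30; -30 21]
y = z − H·x̄ = [7]
S = H·P̄·Hᵀ + R = [110]
K = P̄·Hᵀ·S⁻¹ = [37/55; -39/110]
x' = x̄ + K·y = [39/55, 57/110]
P' = (I − K·H)·P̄ = [122/55 -207/55; -207/55 789/110]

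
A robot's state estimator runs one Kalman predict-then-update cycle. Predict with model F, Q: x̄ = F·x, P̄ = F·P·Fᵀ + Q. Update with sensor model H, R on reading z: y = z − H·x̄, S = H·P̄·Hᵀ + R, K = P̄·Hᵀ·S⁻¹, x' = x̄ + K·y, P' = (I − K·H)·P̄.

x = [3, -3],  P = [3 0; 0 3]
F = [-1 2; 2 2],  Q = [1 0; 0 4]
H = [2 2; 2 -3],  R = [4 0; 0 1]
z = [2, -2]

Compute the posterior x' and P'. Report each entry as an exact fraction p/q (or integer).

x' = [-205/10601, 7428/10601]
P' = [4136/10601 2066/10601; 2066/10601 2088/10601]

x̄ = F·x = [-9, 0]
P̄ = F·P·Fᵀ + Q = [16 6; 6 28]
y = z − H·x̄ = [20, 16]
S = H·P̄·Hᵀ + R = [228 -116; -116 245]
K = P̄·Hᵀ·S⁻¹ = [3101/10601 2074/10601; 2077/10601 -2132/10601]
x' = x̄ + K·y = [-205/10601, 7428/10601]
P' = (I − K·H)·P̄ = [4136/10601 2066/10601; 2066/10601 2088/10601]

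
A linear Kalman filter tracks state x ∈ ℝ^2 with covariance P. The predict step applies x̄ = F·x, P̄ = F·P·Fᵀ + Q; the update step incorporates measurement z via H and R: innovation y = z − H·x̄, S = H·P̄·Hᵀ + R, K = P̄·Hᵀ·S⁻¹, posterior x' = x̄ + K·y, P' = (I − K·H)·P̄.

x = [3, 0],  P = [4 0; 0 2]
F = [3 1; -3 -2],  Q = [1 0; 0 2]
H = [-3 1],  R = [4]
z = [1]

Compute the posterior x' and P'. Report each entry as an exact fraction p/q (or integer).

x' = [-40/641, 373/641]
P' = [350/641 422/641; 422/641 1930/641]

x̄ = F·x = [9, -9]
P̄ = F·P·Fᵀ + Q = [39 -40; -40 46]
y = z − H·x̄ = [37]
S = H·P̄·Hᵀ + R = [641]
K = P̄·Hᵀ·S⁻¹ = [-157/641; 166/641]
x' = x̄ + K·y = [-40/641, 373/641]
P' = (I − K·H)·P̄ = [350/641 422/641; 422/641 1930/641]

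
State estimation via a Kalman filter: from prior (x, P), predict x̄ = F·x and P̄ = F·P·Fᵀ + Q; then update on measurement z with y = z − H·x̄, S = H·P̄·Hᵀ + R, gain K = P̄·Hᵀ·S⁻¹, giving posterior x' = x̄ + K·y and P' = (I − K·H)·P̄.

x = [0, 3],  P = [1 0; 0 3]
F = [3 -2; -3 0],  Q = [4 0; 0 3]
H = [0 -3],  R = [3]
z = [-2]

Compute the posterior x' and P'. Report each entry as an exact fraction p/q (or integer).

x̄ = F·x = [-6, 0]
P̄ = F·P·Fᵀ + Q = [25 -9; -9 12]
y = z − H·x̄ = [-2]
S = H·P̄·Hᵀ + R = [111]
K = P̄·Hᵀ·S⁻¹ = [9/37; -12/37]
x' = x̄ + K·y = [-240/37, 24/37]
P' = (I − K·H)·P̄ = [682/37 -9/37; -9/37 12/37]

x' = [-240/37, 24/37]
P' = [682/37 -9/37; -9/37 12/37]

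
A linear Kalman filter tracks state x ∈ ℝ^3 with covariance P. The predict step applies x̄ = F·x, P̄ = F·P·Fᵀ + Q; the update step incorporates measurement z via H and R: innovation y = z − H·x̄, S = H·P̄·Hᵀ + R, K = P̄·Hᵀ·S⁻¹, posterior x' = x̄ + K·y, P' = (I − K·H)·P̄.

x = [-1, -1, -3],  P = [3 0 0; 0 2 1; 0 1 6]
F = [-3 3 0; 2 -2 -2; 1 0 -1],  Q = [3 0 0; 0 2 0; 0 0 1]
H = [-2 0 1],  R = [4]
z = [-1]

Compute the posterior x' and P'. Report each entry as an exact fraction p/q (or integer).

x' = [162/127, 624/127, 203/127]
P' = [264/127 396/127 312/127; 396/127 2626/127 976/127; 312/127 976/127 692/127]

x̄ = F·x = [0, 6, 2]
P̄ = F·P·Fᵀ + Q = [48 -36 -12; -36 54 20; -12 20 10]
y = z − H·x̄ = [-3]
S = H·P̄·Hᵀ + R = [254]
K = P̄·Hᵀ·S⁻¹ = [-54/127; 46/127; 17/127]
x' = x̄ + K·y = [162/127, 624/127, 203/127]
P' = (I − K·H)·P̄ = [264/127 396/127 312/127; 396/127 2626/127 976/127; 312/127 976/127 692/127]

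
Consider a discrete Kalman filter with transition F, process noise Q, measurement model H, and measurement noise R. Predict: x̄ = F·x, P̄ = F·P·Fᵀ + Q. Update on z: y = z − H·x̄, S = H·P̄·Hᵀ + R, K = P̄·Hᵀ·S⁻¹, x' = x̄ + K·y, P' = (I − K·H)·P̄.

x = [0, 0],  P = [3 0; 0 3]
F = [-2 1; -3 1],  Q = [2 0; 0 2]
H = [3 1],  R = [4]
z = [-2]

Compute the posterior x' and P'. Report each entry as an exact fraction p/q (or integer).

x̄ = F·x = [0, 0]
P̄ = F·P·Fᵀ + Q = [17 21; 21 32]
y = z − H·x̄ = [-2]
S = H·P̄·Hᵀ + R = [315]
K = P̄·Hᵀ·S⁻¹ = [8/35; 19/63]
x' = x̄ + K·y = [-16/35, -38/63]
P' = (I − K·H)·P̄ = [19/35 -5/7; -5/7 211/63]

x' = [-16/35, -38/63]
P' = [19/35 -5/7; -5/7 211/63]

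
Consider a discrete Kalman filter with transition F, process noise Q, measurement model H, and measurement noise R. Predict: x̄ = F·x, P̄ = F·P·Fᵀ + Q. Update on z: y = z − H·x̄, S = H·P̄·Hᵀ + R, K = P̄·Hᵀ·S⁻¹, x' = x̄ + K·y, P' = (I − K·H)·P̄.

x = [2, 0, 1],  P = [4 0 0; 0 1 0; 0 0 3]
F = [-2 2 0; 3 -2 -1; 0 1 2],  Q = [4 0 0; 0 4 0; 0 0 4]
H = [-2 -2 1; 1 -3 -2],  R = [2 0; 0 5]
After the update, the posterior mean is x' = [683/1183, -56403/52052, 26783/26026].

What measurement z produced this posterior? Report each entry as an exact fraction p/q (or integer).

x̄ = F·x = [-4, 5, 2]
P̄ = F·P·Fᵀ + Q = [24 -28 2; -28 47 -8; 2 -8 17]
S = H·P̄·Hᵀ + R = [103 90; 90 584]
K = P̄·Hᵀ·S⁻¹ = [-80/1183 223/1183; -6547/26026 -11619/52052; 4414/13013 -1717/26026]
x' − x̄ = [5415/1183, -316663/52052, -25269/26026] = K·y
y = (KᵀK)⁻¹·Kᵀ·(x' − x̄) = [2, 25]
z = y + H·x̄ = [2, 25] + [0, -23] = [2, 2]

z = [2, 2]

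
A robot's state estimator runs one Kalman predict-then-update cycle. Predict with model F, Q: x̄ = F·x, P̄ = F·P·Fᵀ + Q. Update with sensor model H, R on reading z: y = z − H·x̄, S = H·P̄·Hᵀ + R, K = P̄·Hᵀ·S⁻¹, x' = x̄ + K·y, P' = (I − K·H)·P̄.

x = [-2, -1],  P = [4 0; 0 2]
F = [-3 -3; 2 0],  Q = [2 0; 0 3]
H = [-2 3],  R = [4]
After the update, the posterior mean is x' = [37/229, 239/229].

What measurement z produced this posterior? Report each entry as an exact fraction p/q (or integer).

z = [3]

x̄ = F·x = [9, -4]
P̄ = F·P·Fᵀ + Q = [56 -24; -24 19]
S = H·P̄·Hᵀ + R = [687]
K = P̄·Hᵀ·S⁻¹ = [-184/687; 35/229]
x' − x̄ = [-2024/229, 1155/229] = K·y
y = (KᵀK)⁻¹·Kᵀ·(x' − x̄) = [33]
z = y + H·x̄ = [33] + [-30] = [3]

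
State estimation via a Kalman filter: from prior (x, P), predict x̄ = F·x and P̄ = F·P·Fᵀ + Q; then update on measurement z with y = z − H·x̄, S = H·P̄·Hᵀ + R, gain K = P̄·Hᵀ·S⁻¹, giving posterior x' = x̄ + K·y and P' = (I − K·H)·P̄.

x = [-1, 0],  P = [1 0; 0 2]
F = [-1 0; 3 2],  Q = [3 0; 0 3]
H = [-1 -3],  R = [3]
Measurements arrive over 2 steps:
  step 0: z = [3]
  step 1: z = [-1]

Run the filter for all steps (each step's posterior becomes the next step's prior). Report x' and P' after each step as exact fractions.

step 0: x' = [144/169, -222/169], P' = [651/169 -222/169; -222/169 131/169]
step 1: x' = [-11023/10215, 2321/3405], P' = [15869/3405 -1888/1135; -1888/1135 1043/1135]

step 0: x̄ = F·x = [1, -3]
step 0: P̄ = F·P·Fᵀ + Q = [4 -3; -3 20]
step 0: y = z − H·x̄ = [-5]
step 0: S = H·P̄·Hᵀ + R = [169]
step 0: K = P̄·Hᵀ·S⁻¹ = [5/169; -57/169]
step 0: x' = x̄ + K·y = [144/169, -222/169]
step 0: P' = (I − K·H)·P̄ = [651/169 -222/169; -222/169 131/169]
step 1: x̄ = F·x = [-144/169, -12/169]
step 1: P̄ = F·P·Fᵀ + Q = [1158/169 -1509/169; -1509/169 4226/169]
step 1: y = z − H·x̄ = [-349/169]
step 1: S = H·P̄·Hᵀ + R = [30645/169]
step 1: K = P̄·Hᵀ·S⁻¹ = [1123/10215; -1241/3405]
step 1: x' = x̄ + K·y = [-11023/10215, 2321/3405]
step 1: P' = (I − K·H)·P̄ = [15869/3405 -1888/1135; -1888/1135 1043/1135]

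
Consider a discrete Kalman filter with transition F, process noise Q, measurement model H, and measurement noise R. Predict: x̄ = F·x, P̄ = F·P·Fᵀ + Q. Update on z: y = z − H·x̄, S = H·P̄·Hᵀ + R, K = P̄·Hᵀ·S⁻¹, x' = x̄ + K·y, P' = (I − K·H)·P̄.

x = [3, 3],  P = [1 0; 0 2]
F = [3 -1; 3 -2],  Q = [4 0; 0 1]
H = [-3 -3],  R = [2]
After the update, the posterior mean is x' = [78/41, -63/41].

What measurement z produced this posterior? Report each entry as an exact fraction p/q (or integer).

x̄ = F·x = [6, 3]
P̄ = F·P·Fᵀ + Q = [15 13; 13 18]
S = H·P̄·Hᵀ + R = [533]
K = P̄·Hᵀ·S⁻¹ = [-84/533; -93/533]
x' − x̄ = [-168/41, -186/41] = K·y
y = (KᵀK)⁻¹·Kᵀ·(x' − x̄) = [26]
z = y + H·x̄ = [26] + [-27] = [-1]

z = [-1]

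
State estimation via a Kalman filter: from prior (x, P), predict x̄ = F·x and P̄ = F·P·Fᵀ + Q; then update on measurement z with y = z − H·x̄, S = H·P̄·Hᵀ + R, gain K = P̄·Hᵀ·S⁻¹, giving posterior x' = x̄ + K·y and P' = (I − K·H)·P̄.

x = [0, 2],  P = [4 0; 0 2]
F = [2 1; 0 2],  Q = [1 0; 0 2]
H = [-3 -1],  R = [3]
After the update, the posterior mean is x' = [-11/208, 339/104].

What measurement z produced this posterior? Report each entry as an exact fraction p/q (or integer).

x̄ = F·x = [2, 4]
P̄ = F·P·Fᵀ + Q = [19 4; 4 10]
S = H·P̄·Hᵀ + R = [208]
K = P̄·Hᵀ·S⁻¹ = [-61/208; -11/104]
x' − x̄ = [-427/208, -77/104] = K·y
y = (KᵀK)⁻¹·Kᵀ·(x' − x̄) = [7]
z = y + H·x̄ = [7] + [-10] = [-3]

z = [-3]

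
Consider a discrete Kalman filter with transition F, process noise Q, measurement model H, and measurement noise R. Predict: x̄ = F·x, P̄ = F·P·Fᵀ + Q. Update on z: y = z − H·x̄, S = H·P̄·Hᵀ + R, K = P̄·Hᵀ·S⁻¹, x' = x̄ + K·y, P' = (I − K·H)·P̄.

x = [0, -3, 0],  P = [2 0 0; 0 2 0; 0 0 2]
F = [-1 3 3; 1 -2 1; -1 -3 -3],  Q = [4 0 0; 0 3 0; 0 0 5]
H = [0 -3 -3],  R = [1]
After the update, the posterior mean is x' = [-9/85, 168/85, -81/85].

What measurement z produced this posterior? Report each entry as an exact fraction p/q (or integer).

x̄ = F·x = [-9, 6, 9]
P̄ = F·P·Fᵀ + Q = [42 -8 -34; -8 15 4; -34 4 43]
S = H·P̄·Hᵀ + R = [595]
K = P̄·Hᵀ·S⁻¹ = [18/85; -57/595; -141/595]
x' − x̄ = [756/85, -342/85, -846/85] = K·y
y = (KᵀK)⁻¹·Kᵀ·(x' − x̄) = [42]
z = y + H·x̄ = [42] + [-45] = [-3]

z = [-3]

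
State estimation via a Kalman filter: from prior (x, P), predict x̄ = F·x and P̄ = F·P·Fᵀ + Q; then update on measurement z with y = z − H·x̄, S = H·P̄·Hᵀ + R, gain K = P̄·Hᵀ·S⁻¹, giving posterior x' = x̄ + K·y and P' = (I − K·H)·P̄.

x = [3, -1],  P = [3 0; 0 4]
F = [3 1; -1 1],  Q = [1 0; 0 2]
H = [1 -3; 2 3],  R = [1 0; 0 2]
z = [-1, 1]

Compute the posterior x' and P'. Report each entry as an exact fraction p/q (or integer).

x' = [275/4348, 3323/10870]
P' = [1433/4348 -1/2174; -1/2174 399/5435]

x̄ = F·x = [8, -4]
P̄ = F·P·Fᵀ + Q = [32 -5; -5 9]
y = z − H·x̄ = [-21, -3]
S = H·P̄·Hᵀ + R = [144 -2; -2 151]
K = P̄·Hᵀ·S⁻¹ = [1439/4348 715/2174; -2399/10870 596/5435]
x' = x̄ + K·y = [275/4348, 3323/10870]
P' = (I − K·H)·P̄ = [1433/4348 -1/2174; -1/2174 399/5435]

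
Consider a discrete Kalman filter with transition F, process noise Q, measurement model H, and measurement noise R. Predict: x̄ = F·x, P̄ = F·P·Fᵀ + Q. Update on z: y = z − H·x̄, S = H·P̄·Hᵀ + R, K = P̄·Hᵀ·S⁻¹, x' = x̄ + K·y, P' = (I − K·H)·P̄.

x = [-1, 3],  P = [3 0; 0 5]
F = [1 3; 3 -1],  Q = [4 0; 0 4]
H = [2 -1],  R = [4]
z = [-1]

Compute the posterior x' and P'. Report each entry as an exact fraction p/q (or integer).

x' = [-177/136, -33/17]
P' = [511/68 228/17; 228/17 468/17]

x̄ = F·x = [8, -6]
P̄ = F·P·Fᵀ + Q = [52 -6; -6 36]
y = z − H·x̄ = [-23]
S = H·P̄·Hᵀ + R = [272]
K = P̄·Hᵀ·S⁻¹ = [55/136; -3/17]
x' = x̄ + K·y = [-177/136, -33/17]
P' = (I − K·H)·P̄ = [511/68 228/17; 228/17 468/17]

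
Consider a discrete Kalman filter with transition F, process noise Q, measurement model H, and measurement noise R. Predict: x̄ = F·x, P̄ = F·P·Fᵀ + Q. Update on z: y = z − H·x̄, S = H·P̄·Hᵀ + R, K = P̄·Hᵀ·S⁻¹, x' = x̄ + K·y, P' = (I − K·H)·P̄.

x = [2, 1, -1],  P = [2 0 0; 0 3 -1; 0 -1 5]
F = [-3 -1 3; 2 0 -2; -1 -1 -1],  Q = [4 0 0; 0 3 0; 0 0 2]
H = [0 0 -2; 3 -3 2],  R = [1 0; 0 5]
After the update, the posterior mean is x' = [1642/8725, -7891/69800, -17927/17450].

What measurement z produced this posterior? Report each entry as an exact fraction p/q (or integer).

x̄ = F·x = [-10, 6, -2]
P̄ = F·P·Fᵀ + Q = [76 -44 -4; -44 31 4; -4 4 10]
S = H·P̄·Hᵀ + R = [41 8; 8 1704]
K = P̄·Hᵀ·S⁻¹ = [1352/8725 1796/8725; -1487/8725 -8833/69800; -4256/8725 -1/17450]
x' − x̄ = [88892/8725, -426691/69800, 16973/17450] = K·y
y = (KᵀK)⁻¹·Kᵀ·(x' − x̄) = [-2, 51]
z = y + H·x̄ = [-2, 51] + [4, -52] = [2, -1]

z = [2, -1]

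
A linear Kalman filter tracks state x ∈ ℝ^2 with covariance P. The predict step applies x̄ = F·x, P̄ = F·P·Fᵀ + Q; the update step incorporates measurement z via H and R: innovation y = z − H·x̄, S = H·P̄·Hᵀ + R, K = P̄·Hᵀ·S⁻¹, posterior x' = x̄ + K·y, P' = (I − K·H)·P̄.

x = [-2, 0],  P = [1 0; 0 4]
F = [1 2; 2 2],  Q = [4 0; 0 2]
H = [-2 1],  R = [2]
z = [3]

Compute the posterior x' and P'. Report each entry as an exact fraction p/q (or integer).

x̄ = F·x = [-2, -4]
P̄ = F·P·Fᵀ + Q = [21 18; 18 22]
y = z − H·x̄ = [3]
S = H·P̄·Hᵀ + R = [36]
K = P̄·Hᵀ·S⁻¹ = [-2/3; -7/18]
x' = x̄ + K·y = [-4, -31/6]
P' = (I − K·H)·P̄ = [5 26/3; 26/3 149/9]

x' = [-4, -31/6]
P' = [5 26/3; 26/3 149/9]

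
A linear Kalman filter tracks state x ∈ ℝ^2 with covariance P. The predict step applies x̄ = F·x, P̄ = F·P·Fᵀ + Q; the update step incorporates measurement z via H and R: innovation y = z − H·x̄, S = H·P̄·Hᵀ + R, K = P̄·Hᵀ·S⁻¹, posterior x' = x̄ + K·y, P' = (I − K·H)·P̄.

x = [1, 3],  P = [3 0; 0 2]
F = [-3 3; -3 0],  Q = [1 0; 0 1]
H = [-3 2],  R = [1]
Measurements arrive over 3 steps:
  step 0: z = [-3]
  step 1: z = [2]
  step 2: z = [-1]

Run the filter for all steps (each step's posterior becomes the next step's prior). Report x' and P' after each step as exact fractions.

step 0: x' = [-78/29, -162/29], P' = [326/29 483/29; 483/29 5059/203]
step 1: x' = [-729084/250585, -167792/50117], P' = [290338/250585 83499/50117; 83499/50117 132364/50117]
step 2: x' = [90080745/37183922, 119336143/37183922], P' = [40056497/37183922 56982687/37183922; 56982687/37183922 90054277/37183922]

step 0: x̄ = F·x = [6, -3]
step 0: P̄ = F·P·Fᵀ + Q = [46 27; 27 28]
step 0: y = z − H·x̄ = [21]
step 0: S = H·P̄·Hᵀ + R = [203]
step 0: K = P̄·Hᵀ·S⁻¹ = [-12/29; -25/203]
step 0: x' = x̄ + K·y = [-78/29, -162/29]
step 0: P' = (I − K·H)·P̄ = [326/29 483/29; 483/29 5059/203]
step 1: x̄ = F·x = [-252/29, 234/29]
step 1: P̄ = F·P·Fᵀ + Q = [5414/203 -1413/29; -1413/29 2963/29]
step 1: y = z − H·x̄ = [-1166/29]
step 1: S = H·P̄·Hᵀ + R = [250585/203]
step 1: K = P̄·Hᵀ·S⁻¹ = [-36024/250585; 14231/50117]
step 1: x' = x̄ + K·y = [-729084/250585, -167792/50117]
step 1: P' = (I − K·H)·P̄ = [290338/250585 83499/50117; 83499/50117 132364/50117]
step 2: x̄ = F·x = [-329628/250585, 2187252/250585]
step 2: P̄ = F·P·Fᵀ + Q = [1305097/250585 -1144413/250585; -1144413/250585 2863627/250585]
step 2: y = z − H·x̄ = [-5613973/250585]
step 2: S = H·P̄·Hᵀ + R = [37183922/250585]
step 2: K = P̄·Hᵀ·S⁻¹ = [-6204117/37183922; 9160493/37183922]
step 2: x' = x̄ + K·y = [90080745/37183922, 119336143/37183922]
step 2: P' = (I − K·H)·P̄ = [40056497/37183922 56982687/37183922; 56982687/37183922 90054277/37183922]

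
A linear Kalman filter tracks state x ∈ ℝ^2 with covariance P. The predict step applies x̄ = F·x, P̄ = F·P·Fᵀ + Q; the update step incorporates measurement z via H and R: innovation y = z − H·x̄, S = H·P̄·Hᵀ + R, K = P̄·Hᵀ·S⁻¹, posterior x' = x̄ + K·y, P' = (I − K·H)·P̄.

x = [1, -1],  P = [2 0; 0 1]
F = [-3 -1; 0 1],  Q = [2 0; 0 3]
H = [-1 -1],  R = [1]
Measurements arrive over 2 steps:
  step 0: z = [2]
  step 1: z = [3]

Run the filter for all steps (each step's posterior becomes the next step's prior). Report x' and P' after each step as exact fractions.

step 0: x̄ = F·x = [-2, -1]
step 0: P̄ = F·P·Fᵀ + Q = [21 -1; -1 4]
step 0: y = z − H·x̄ = [-1]
step 0: S = H·P̄·Hᵀ + R = [24]
step 0: K = P̄·Hᵀ·S⁻¹ = [-5/6; -1/8]
step 0: x' = x̄ + K·y = [-7/6, -7/8]
step 0: P' = (I − K·H)·P̄ = [13/3 -7/2; -7/2 29/8]
step 1: x̄ = F·x = [35/8, -7/8]
step 1: P̄ = F·P·Fᵀ + Q = [189/8 55/8; 55/8 53/8]
step 1: y = z − H·x̄ = [13/2]
step 1: S = H·P̄·Hᵀ + R = [45]
step 1: K = P̄·Hᵀ·S⁻¹ = [-61/90; -3/10]
step 1: x' = x̄ + K·y = [-11/360, -113/40]
step 1: P' = (I − K·H)·P̄ = [1063/360 -91/40; -91/40 103/40]

step 0: x' = [-7/6, -7/8], P' = [13/3 -7/2; -7/2 29/8]
step 1: x' = [-11/360, -113/40], P' = [1063/360 -91/40; -91/40 103/40]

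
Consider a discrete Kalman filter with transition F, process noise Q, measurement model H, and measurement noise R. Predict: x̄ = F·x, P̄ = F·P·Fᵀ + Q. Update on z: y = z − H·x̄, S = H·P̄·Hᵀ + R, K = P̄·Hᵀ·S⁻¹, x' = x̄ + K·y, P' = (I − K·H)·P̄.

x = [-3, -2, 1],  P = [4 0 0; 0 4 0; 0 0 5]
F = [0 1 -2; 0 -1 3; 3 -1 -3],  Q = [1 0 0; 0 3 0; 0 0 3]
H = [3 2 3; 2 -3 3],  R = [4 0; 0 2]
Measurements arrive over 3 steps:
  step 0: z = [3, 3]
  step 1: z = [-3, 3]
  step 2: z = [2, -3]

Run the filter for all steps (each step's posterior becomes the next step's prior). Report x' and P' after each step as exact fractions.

step 0: x' = [-258954/523571, 31124/523571, 728213/523571], P' = [1891775/523571 -456869/523571 -1670249/523571; -456869/523571 229961/523571 456083/523571; -1670249/523571 456083/523571 1575251/523571]
step 1: x' = [-92449336483/92873924249, -77695231167/92873924249, 70246612104/92873924249], P' = [96053568219/92873924249 -17545312769/92873924249 -79638461237/92873924249; -17545312769/92873924249 23765976669/92873924249 23361088119/92873924249; -79638461237/92873924249 23361088119/92873924249 83423052039/92873924249]
step 2: x' = [-1516905554196481/1624488648090817, 1892095210904040/1624488648090817, 1269542254162779/1624488648090817], P' = [5022114884572621/4873465944272451 -305194939682325/1624488648090817 -1386074399181473/1624488648090817; -305194939682325/1624488648090817 415221830487009/1624488648090817 406673557327395/1624488648090817; -1386074399181473/1624488648090817 406673557327395/1624488648090817 1451265587530011/1624488648090817]

step 0: x̄ = F·x = [-4, 5, -10]
step 0: P̄ = F·P·Fᵀ + Q = [25 -34 26; -34 52 -41; 26 -41 88]
step 0: y = z − H·x̄ = [35, 56]
step 0: S = H·P̄·Hᵀ + R = [797 1313; 1313 2820]
step 0: K = P̄·Hᵀ·S⁻¹ = [-62290/523571 71705/523571; 114391/523571 -117686/523571; 156793/523571 8503/523571]
step 0: x' = x̄ + K·y = [-258954/523571, 31124/523571, 728213/523571]
step 0: P' = (I − K·H)·P̄ = [1891775/523571 -456869/523571 -1670249/523571; -456869/523571 229961/523571 456083/523571; -1670249/523571 456083/523571 1575251/523571]
step 1: x̄ = F·x = [-1425302/523571, 2153515/523571, -2992625/523571]
step 1: P̄ = F·P·Fᵀ + Q = [5230204/523571 -7401052/523571 17416349/523571; -7401052/523571 13241435/523571 -27608932/523571; 17416349/523571 -27608932/523571 68546102/523571]
step 1: y = z − H·x̄ = [7376038/523571, 19859737/523571]
step 1: S = H·P̄·Hᵀ + R = [612421252/523571 949924823/523571; 949924823/523571 1552825379/523571]
step 1: K = P̄·Hᵀ·S⁻¹ = [3538673852/92873924249 2913845517/92873924249; 16244819847/92873924249 -18152645594/92873924249; 14518987161/92873924249 10454484643/92873924249]
step 1: x' = x̄ + K·y = [-92449336483/92873924249, -77695231167/92873924249, 70246612104/92873924249]
step 1: P' = (I − K·H)·P̄ = [96053568219/92873924249 -17545312769/92873924249 -79638461237/92873924249; -17545312769/92873924249 23765976669/92873924249 23361088119/92873924249; -79638461237/92873924249 23361088119/92873924249 83423052039/92873924249]
step 2: x̄ = F·x = [-218188455375/92873924249, 288435067479/92873924249, -410392614594/92873924249]
step 2: P̄ = F·P·Fᵀ + Q = [356887756598/92873924249 -407498848308/92873924249 878606076561/92873924249; -407498848308/92873924249 913028689053/92873924249 -1391151704508/92873924249; 878606076561/92873924249 -1391151704508/92873924249 3596608039332/92873924249]
step 2: y = z − H·x̄ = [1494620923447/92873924249, 2254238184222/92873924249]
step 2: S = H·P̄·Hᵀ + R = [33836175360884/92873924249 48422667262737/92873924249; 48422667262737/92873924249 82674019209927/92873924249]
step 2: K = P̄·Hᵀ·S⁻¹ = [63375451915888/1624488648090817 158157316826455/4873465944272451; 283719878477307/1624488648090817 -318017349421746/1624488648090817; 252230169925101/1624488648090817 180813646122451/1624488648090817]
step 2: x' = x̄ + K·y = [-1516905554196481/1624488648090817, 1892095210904040/1624488648090817, 1269542254162779/1624488648090817]
step 2: P' = (I − K·H)·P̄ = [5022114884572621/4873465944272451 -305194939682325/1624488648090817 -1386074399181473/1624488648090817; -305194939682325/1624488648090817 415221830487009/1624488648090817 406673557327395/1624488648090817; -1386074399181473/1624488648090817 406673557327395/1624488648090817 1451265587530011/1624488648090817]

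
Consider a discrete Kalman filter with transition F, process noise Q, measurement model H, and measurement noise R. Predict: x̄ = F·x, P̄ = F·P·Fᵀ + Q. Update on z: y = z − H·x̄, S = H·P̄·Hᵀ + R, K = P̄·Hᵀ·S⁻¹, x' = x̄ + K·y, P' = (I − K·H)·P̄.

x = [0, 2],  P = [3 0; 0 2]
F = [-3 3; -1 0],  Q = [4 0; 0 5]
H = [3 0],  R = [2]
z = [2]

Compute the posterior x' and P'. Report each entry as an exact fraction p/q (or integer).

x' = [306/443, -432/443]
P' = [98/443 18/443; 18/443 2815/443]

x̄ = F·x = [6, 0]
P̄ = F·P·Fᵀ + Q = [49 9; 9 8]
y = z − H·x̄ = [-16]
S = H·P̄·Hᵀ + R = [443]
K = P̄·Hᵀ·S⁻¹ = [147/443; 27/443]
x' = x̄ + K·y = [306/443, -432/443]
P' = (I − K·H)·P̄ = [98/443 18/443; 18/443 2815/443]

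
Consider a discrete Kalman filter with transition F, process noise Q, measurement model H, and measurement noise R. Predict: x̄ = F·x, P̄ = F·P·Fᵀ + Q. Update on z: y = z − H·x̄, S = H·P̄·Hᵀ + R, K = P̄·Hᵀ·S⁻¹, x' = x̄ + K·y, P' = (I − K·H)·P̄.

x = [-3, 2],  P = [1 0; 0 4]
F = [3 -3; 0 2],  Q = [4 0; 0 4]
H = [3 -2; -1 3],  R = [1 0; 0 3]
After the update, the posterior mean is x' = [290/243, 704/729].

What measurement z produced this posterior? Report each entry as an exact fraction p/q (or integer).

z = [2, 3]

x̄ = F·x = [-15, 4]
P̄ = F·P·Fᵀ + Q = [49 -24; -24 20]
S = H·P̄·Hᵀ + R = [810 -531; -531 376]
K = P̄·Hᵀ·S⁻¹ = [3023/7533 205/837; 2492/22599 952/2511]
x' − x̄ = [3935/243, -2212/729] = K·y
y = (KᵀK)⁻¹·Kᵀ·(x' − x̄) = [55, -24]
z = y + H·x̄ = [55, -24] + [-53, 27] = [2, 3]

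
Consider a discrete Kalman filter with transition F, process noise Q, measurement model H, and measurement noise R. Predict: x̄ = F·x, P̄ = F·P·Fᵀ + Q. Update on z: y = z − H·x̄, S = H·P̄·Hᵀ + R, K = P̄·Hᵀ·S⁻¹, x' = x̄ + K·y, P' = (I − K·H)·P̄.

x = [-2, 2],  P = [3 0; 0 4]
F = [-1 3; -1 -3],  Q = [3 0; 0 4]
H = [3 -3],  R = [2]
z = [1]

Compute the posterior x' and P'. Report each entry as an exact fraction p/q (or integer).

x' = [3013/1361, 2536/1361]
P' = [6537/1361 6387/1361; 6387/1361 6539/1361]

x̄ = F·x = [8, -4]
P̄ = F·P·Fᵀ + Q = [42 -33; -33 43]
y = z − H·x̄ = [-35]
S = H·P̄·Hᵀ + R = [1361]
K = P̄·Hᵀ·S⁻¹ = [225/1361; -228/1361]
x' = x̄ + K·y = [3013/1361, 2536/1361]
P' = (I − K·H)·P̄ = [6537/1361 6387/1361; 6387/1361 6539/1361]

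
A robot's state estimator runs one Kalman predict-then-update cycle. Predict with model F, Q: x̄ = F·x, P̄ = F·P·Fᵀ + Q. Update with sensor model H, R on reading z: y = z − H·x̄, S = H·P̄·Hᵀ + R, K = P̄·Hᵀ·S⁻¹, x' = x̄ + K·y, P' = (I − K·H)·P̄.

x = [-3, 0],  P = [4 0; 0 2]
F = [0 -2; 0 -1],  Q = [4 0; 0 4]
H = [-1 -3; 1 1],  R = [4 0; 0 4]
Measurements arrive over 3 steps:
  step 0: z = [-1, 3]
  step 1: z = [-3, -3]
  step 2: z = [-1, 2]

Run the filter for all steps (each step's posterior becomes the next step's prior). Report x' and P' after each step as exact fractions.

step 0: x̄ = F·x = [0, 0]
step 0: P̄ = F·P·Fᵀ + Q = [12 4; 4 6]
step 0: y = z − H·x̄ = [-1, 3]
step 0: S = H·P̄·Hᵀ + R = [94 -46; -46 30]
step 0: K = P̄·Hᵀ·S⁻¹ = [1/44 25/44; -25/88 -9/88]
step 0: x' = x̄ + K·y = [37/22, -1/44]
step 0: P' = (I − K·H)·P̄ = [38/11 -13/11; -13/11 17/22]
step 1: x̄ = F·x = [1/22, 1/44]
step 1: P̄ = F·P·Fᵀ + Q = [78/11 17/11; 17/11 105/22]
step 1: y = z − H·x̄ = [-127/44, -135/44]
step 1: S = H·P̄·Hᵀ + R = [1393/22 -607/22; -607/22 417/22]
step 1: K = P̄·Hᵀ·S⁻¹ = [44/1207 614/1207; -695/2414 -207/2414]
step 1: x' = x̄ + K·y = [-1956/1207, 1348/1207]
step 1: P' = (I − K·H)·P̄ = [3772/1207 -1316/1207; -1316/1207 902/1207]
step 2: x̄ = F·x = [-2696/1207, -1348/1207]
step 2: P̄ = F·P·Fᵀ + Q = [8436/1207 1804/1207; 1804/1207 5730/1207]
step 2: y = z − H·x̄ = [-7947/1207, 6458/1207]
step 2: S = H·P̄·Hᵀ + R = [75658/1207 -32842/1207; -32842/1207 22602/1207]
step 2: K = P̄·Hᵀ·S⁻¹ = [1207/32696 16567/32696; -18835/65392 -5571/65392]
step 2: x' = x̄ + K·y = [7663/32696, 21173/65392]
step 2: P' = (I − K·H)·P̄ = [12727/4087 -8887/8174; -8887/8174 12203/16348]

step 0: x' = [37/22, -1/44], P' = [38/11 -13/11; -13/11 17/22]
step 1: x' = [-1956/1207, 1348/1207], P' = [3772/1207 -1316/1207; -1316/1207 902/1207]
step 2: x' = [7663/32696, 21173/65392], P' = [12727/4087 -8887/8174; -8887/8174 12203/16348]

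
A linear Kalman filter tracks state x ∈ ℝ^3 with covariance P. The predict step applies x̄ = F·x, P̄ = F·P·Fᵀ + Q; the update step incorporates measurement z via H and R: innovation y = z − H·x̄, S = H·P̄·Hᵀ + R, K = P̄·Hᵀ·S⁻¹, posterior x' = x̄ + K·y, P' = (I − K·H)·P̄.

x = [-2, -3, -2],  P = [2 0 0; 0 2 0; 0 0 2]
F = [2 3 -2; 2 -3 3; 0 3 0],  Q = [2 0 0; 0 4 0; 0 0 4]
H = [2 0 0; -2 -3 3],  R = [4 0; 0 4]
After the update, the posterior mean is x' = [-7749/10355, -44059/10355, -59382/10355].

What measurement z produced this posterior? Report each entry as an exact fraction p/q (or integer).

x̄ = F·x = [-9, -1, -9]
P̄ = F·P·Fᵀ + Q = [36 -22 18; -22 48 -18; 18 -18 22]
S = H·P̄·Hᵀ + R = [148 96; 96 622]
K = P̄·Hᵀ·S⁻¹ = [5022/10355 24/10355; -1573/10355 -2321/10355; 1791/10355 1122/10355]
x' − x̄ = [85446/10355, -33704/10355, 33813/10355] = K·y
y = (KᵀK)⁻¹·Kᵀ·(x' − x̄) = [17, 3]
z = y + H·x̄ = [17, 3] + [-18, -6] = [-1, -3]

z = [-1, -3]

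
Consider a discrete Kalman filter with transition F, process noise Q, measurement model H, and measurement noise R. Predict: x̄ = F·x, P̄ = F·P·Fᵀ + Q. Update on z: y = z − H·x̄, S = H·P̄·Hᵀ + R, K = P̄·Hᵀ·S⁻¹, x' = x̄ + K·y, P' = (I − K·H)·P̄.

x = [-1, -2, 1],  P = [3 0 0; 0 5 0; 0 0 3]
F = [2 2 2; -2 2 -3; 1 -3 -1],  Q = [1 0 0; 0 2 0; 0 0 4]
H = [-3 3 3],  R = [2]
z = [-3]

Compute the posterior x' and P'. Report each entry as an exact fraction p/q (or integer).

x' = [-736/337, -10009/1685, 4652/1685]
P' = [2160/337 3362/337 -1236/337; 3362/337 85361/1685 -68463/1685; -1236/337 -68463/1685 62399/1685]

x̄ = F·x = [-4, -5, 4]
P̄ = F·P·Fᵀ + Q = [45 -10 -30; -10 61 -27; -30 -27 55]
y = z − H·x̄ = [-12]
S = H·P̄·Hᵀ + R = [1685]
K = P̄·Hᵀ·S⁻¹ = [-51/337; 132/1685; 174/1685]
x' = x̄ + K·y = [-736/337, -10009/1685, 4652/1685]
P' = (I − K·H)·P̄ = [2160/337 3362/337 -1236/337; 3362/337 85361/1685 -68463/1685; -1236/337 -68463/1685 62399/1685]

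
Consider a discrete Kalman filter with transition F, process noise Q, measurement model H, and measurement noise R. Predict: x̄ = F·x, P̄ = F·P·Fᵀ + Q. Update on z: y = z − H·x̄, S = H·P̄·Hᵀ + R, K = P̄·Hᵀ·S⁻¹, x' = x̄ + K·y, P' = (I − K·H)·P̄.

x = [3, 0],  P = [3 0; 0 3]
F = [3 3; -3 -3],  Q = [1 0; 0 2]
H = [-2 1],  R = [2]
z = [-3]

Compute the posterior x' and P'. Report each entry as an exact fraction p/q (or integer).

x' = [255/247, -255/247]
P' = [137/247 110/247; 110/247 384/247]

x̄ = F·x = [9, -9]
P̄ = F·P·Fᵀ + Q = [55 -54; -54 56]
y = z − H·x̄ = [24]
S = H·P̄·Hᵀ + R = [494]
K = P̄·Hᵀ·S⁻¹ = [-82/247; 82/247]
x' = x̄ + K·y = [255/247, -255/247]
P' = (I − K·H)·P̄ = [137/247 110/247; 110/247 384/247]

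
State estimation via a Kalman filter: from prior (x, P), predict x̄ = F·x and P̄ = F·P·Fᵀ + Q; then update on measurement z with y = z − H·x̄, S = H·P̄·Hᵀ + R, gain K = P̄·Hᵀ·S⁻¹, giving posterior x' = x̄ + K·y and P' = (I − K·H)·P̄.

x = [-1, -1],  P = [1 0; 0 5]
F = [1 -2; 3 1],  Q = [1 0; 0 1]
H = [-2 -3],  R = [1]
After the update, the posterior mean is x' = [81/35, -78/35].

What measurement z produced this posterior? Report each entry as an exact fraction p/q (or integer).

z = [2]

x̄ = F·x = [1, -4]
P̄ = F·P·Fᵀ + Q = [22 -7; -7 15]
S = H·P̄·Hᵀ + R = [140]
K = P̄·Hᵀ·S⁻¹ = [-23/140; -31/140]
x' − x̄ = [46/35, 62/35] = K·y
y = (KᵀK)⁻¹·Kᵀ·(x' − x̄) = [-8]
z = y + H·x̄ = [-8] + [10] = [2]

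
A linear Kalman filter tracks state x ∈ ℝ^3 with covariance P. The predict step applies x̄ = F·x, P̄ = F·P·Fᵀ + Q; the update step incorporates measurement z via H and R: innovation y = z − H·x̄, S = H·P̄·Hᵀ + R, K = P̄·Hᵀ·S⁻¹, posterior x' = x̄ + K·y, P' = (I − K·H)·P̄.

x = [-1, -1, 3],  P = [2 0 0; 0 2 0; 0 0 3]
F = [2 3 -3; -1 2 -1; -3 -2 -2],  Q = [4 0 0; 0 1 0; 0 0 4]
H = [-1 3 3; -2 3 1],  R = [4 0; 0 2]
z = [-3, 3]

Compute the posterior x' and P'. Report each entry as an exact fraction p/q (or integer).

x' = [-293896/46373, -143820/46373, -4721/46373]
P' = [788874/46373 615202/46373 -332112/46373; 615202/46373 504764/46373 -292606/46373; -332112/46373 -292606/46373 201702/46373]

x̄ = F·x = [-14, -4, -1]
P̄ = F·P·Fᵀ + Q = [57 17 -6; 17 14 4; -6 4 42]
y = z − H·x̄ = [-2, -12]
S = H·P̄·Hᵀ + R = [571 303; 303 242]
K = P̄·Hᵀ·S⁻¹ = [15099/46373 -32127/46373; 5318/46373 -4359/46373; 14850/46373 -5946/46373]
x' = x̄ + K·y = [-293896/46373, -143820/46373, -4721/46373]
P' = (I − K·H)·P̄ = [788874/46373 615202/46373 -332112/46373; 615202/46373 504764/46373 -292606/46373; -332112/46373 -292606/46373 201702/46373]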